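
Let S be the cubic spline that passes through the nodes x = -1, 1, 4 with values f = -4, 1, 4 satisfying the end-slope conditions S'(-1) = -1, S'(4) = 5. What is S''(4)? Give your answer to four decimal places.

6.1000

With M_i denoting the second derivative at x_i, h_i = 2, 3, and Δ_i = (y_(i+1) − y_i)/h_i = 5/2, 1:
  2·M_0 + 10·M_1 + 3·M_2 = 6(Δ_1 - Δ_0) = -9
Clamped end conditions give two more equations: 2h_0·M_0 + h_0·M_1 = 6(Δ_0 - S'(-1)) = 21 and h_1·M_1 + 2h_1·M_2 = 6(S'(4) - Δ_1) = 24.
Hence M_0 = 147/20, M_1 = -21/5, M_2 = 61/10.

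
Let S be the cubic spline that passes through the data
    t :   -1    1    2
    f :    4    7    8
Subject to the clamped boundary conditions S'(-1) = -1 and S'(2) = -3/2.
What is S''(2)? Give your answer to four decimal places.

-7.1667

Write σ_i for S''(x_i). With h_i = 2, 1 and divided differences Δ_i = 3/2, 1, the continuity of S' gives the tridiagonal system
  2·σ_0 + 6·σ_1 + 1·σ_2 = 6(Δ_1 - Δ_0) = -3
Clamped end conditions give two more equations: 2h_0·σ_0 + h_0·σ_1 = 6(Δ_0 - S'(-1)) = 15 and h_1·σ_1 + 2h_1·σ_2 = 6(S'(2) - Δ_1) = -15.
Forward elimination and back-substitution give σ_0 = 49/12, σ_1 = -2/3, σ_2 = -43/6.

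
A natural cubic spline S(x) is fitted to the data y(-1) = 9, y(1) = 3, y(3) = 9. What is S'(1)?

0

Let m_i = S''(x_i). Step sizes h_i = 2, 2; slopes of the chords Δ_i = (y_(i+1) - y_i)/h_i = -3, 3.
  2·m_0 + 8·m_1 + 2·m_2 = 6(Δ_1 - Δ_0) = 36
Natural end conditions: m_0 = m_2 = 0.
Hence m_0 = 0, m_1 = 9/2, m_2 = 0.
On [1, 3], S'(x) = b_1 + 2c_1·(x - 1) + 3d_1·(x - 1)² with b_1 = Δ_1 - h_1(2m_1 + m_2)/6 = 0, c_1 = m_1/2 = 9/4, d_1 = (m_2 - m_1)/(6h_1) = -3/8. So S'(1) = 0.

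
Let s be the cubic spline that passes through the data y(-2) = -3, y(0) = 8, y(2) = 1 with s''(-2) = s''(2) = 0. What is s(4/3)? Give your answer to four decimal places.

Put σ_i = s'' at the i-th knot. Here h = (2, 2) and Δ = (11/2, -7/2), so the interior equations h_(i-1)·σ_(i-1) + 2(h_(i-1)+h_i)·σ_i + h_i·σ_(i+1) = 6(Δ_i − Δ_(i-1)) read
  2·σ_0 + 8·σ_1 + 2·σ_2 = 6(Δ_1 - Δ_0) = -54
Natural end conditions: σ_0 = σ_2 = 0.
Solving: σ_0 = 0, σ_1 = -27/4, σ_2 = 0.
On [0, 2], s(t) = 8 + 1·t - 27/8·t² + 9/16·t³.
With t = 4/3: s(4/3) = 14/3.

4.6667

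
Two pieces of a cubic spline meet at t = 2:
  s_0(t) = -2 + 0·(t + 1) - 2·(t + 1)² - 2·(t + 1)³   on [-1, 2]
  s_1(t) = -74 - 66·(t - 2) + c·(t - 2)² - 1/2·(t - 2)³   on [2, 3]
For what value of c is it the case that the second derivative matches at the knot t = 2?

-20

s_0''(t) = -4 - 12·(t + 1), so s_0''(2) = -40. On the right, s_1''(2) = 2c, so c = -20.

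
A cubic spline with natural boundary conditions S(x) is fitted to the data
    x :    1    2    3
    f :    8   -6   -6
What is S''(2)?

Let M_i = S''(x_i). Step sizes h_i = 1, 1; slopes of the chords Δ_i = (y_(i+1) - y_i)/h_i = -14, 0.
  1·M_0 + 4·M_1 + 1·M_2 = 6(Δ_1 - Δ_0) = 84
Natural end conditions: M_0 = M_2 = 0.
Solving: M_0 = 0, M_1 = 21, M_2 = 0.

21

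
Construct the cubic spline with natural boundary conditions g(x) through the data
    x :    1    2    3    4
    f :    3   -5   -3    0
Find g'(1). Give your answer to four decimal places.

Write σ_i for g''(x_i). With h_i = 1, 1, 1 and divided differences Δ_i = -8, 2, 3, the continuity of g' gives the tridiagonal system
  1·σ_0 + 4·σ_1 + 1·σ_2 = 6(Δ_1 - Δ_0) = 60
  1·σ_1 + 4·σ_2 + 1·σ_3 = 6(Δ_2 - Δ_1) = 6
Natural end conditions: σ_0 = σ_3 = 0.
Solving: σ_0 = 0, σ_1 = 78/5, σ_2 = -12/5, σ_3 = 0.
On [1, 2], g'(x) = b_0 + 2c_0·(x - 1) + 3d_0·(x - 1)² with b_0 = Δ_0 - h_0(2σ_0 + σ_1)/6 = -53/5, c_0 = σ_0/2 = 0, d_0 = (σ_1 - σ_0)/(6h_0) = 13/5. So g'(1) = -53/5.

-10.6000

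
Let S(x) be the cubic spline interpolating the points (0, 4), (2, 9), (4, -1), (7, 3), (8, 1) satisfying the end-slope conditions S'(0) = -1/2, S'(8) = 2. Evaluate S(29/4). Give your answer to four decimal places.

2.2944

Write M_i for S''(x_i). With h_i = 2, 2, 3, 1 and divided differences Δ_i = 5/2, -5, 4/3, -2, the continuity of S' gives the tridiagonal system
  2·M_0 + 8·M_1 + 2·M_2 = 6(Δ_1 - Δ_0) = -45
  2·M_1 + 10·M_2 + 3·M_3 = 6(Δ_2 - Δ_1) = 38
  3·M_2 + 8·M_3 + 1·M_4 = 6(Δ_3 - Δ_2) = -20
Clamped end conditions give two more equations: 2h_0·M_0 + h_0·M_1 = 6(Δ_0 - S'(0)) = 18 and h_3·M_3 + 2h_3·M_4 = 6(S'(8) - Δ_3) = 24.
Hence M_0 = 1369/144, M_1 = -721/72, M_2 = 1159/144, M_3 = -539/72, M_4 = 2267/144.
On [7, 8], S(x) = 3 - 613/288·(x - 7) - 539/144·(x - 7)² + 1115/288·(x - 7)³.
With (x - 7) = 1/4: S(29/4) = 4699/2048.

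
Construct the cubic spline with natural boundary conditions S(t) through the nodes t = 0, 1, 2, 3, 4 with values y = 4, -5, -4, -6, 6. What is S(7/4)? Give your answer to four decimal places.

With m_i denoting the second derivative at x_i, h_i = 1, 1, 1, 1, and Δ_i = (y_(i+1) − y_i)/h_i = -9, 1, -2, 12:
  1·m_0 + 4·m_1 + 1·m_2 = 6(Δ_1 - Δ_0) = 60
  1·m_1 + 4·m_2 + 1·m_3 = 6(Δ_2 - Δ_1) = -18
  1·m_2 + 4·m_3 + 1·m_4 = 6(Δ_3 - Δ_2) = 84
Natural end conditions: m_0 = m_4 = 0.
Solving: m_0 = 0, m_1 = 132/7, m_2 = -108/7, m_3 = 174/7, m_4 = 0.
On [1, 2], S(t) = -5 - 19/7·(t - 1) + 66/7·(t - 1)² - 40/7·(t - 1)³.
With (t - 1) = 3/4: S(7/4) = -29/7.

-4.1429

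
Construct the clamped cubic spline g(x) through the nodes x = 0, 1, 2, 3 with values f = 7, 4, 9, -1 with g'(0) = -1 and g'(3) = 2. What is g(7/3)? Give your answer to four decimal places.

5.5185

Let m_i = g''(x_i). Step sizes h_i = 1, 1, 1; slopes of the chords Δ_i = (y_(i+1) - y_i)/h_i = -3, 5, -10.
  1·m_0 + 4·m_1 + 1·m_2 = 6(Δ_1 - Δ_0) = 48
  1·m_1 + 4·m_2 + 1·m_3 = 6(Δ_2 - Δ_1) = -90
Clamped end conditions give two more equations: 2h_0·m_0 + h_0·m_1 = 6(Δ_0 - g'(0)) = -12 and h_2·m_2 + 2h_2·m_3 = 6(g'(3) - Δ_2) = 72.
Solving the tridiagonal system: m_0 = -20, m_1 = 28, m_2 = -44, m_3 = 58.
On [2, 3], g(x) = 9 - 5·(x - 2) - 22·(x - 2)² + 17·(x - 2)³.
With (x - 2) = 1/3: g(7/3) = 149/27.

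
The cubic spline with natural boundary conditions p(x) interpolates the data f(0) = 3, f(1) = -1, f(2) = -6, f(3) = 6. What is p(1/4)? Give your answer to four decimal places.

2.3281

Write σ_i for p''(x_i). With h_i = 1, 1, 1 and divided differences Δ_i = -4, -5, 12, the continuity of p' gives the tridiagonal system
  1·σ_0 + 4·σ_1 + 1·σ_2 = 6(Δ_1 - Δ_0) = -6
  1·σ_1 + 4·σ_2 + 1·σ_3 = 6(Δ_2 - Δ_1) = 102
Natural end conditions: σ_0 = σ_3 = 0.
Hence σ_0 = 0, σ_1 = -42/5, σ_2 = 138/5, σ_3 = 0.
On [0, 1], p(x) = 3 - 13/5·x + 0·x² - 7/5·x³.
With x = 1/4: p(1/4) = 149/64.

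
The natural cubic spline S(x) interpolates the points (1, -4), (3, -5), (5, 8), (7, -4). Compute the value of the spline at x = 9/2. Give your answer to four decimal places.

5.9781

Put σ_i = S'' at the i-th knot. Here h = (2, 2, 2) and Δ = (-1/2, 13/2, -6), so the interior equations h_(i-1)·σ_(i-1) + 2(h_(i-1)+h_i)·σ_i + h_i·σ_(i+1) = 6(Δ_i − Δ_(i-1)) read
  2·σ_0 + 8·σ_1 + 2·σ_2 = 6(Δ_1 - Δ_0) = 42
  2·σ_1 + 8·σ_2 + 2·σ_3 = 6(Δ_2 - Δ_1) = -75
Natural end conditions: σ_0 = σ_3 = 0.
Solving: σ_0 = 0, σ_1 = 81/10, σ_2 = -57/5, σ_3 = 0.
On [3, 5], S(x) = -5 + 49/10·(x - 3) + 81/20·(x - 3)² - 13/8·(x - 3)³.
With (x - 3) = 3/2: S(9/2) = 1913/320.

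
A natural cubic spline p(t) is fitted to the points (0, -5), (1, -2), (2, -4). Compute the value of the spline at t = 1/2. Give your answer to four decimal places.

-3.0313

Put σ_i = p'' at the i-th knot. Here h = (1, 1) and Δ = (3, -2), so the interior equations h_(i-1)·σ_(i-1) + 2(h_(i-1)+h_i)·σ_i + h_i·σ_(i+1) = 6(Δ_i − Δ_(i-1)) read
  1·σ_0 + 4·σ_1 + 1·σ_2 = 6(Δ_1 - Δ_0) = -30
Natural end conditions: σ_0 = σ_2 = 0.
Forward elimination and back-substitution give σ_0 = 0, σ_1 = -15/2, σ_2 = 0.
On [0, 1], p(t) = -5 + 17/4·t + 0·t² - 5/4·t³.
With t = 1/2: p(1/2) = -97/32.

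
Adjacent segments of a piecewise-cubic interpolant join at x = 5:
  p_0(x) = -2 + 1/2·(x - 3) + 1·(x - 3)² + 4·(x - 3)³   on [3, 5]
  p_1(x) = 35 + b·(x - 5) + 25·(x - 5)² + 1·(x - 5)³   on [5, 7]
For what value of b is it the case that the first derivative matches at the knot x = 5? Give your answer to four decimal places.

52.5000

p_0'(x) = 1/2 + 2·(x - 3) + 12·(x - 3)², so p_0'(5) = 105/2. On the right, p_1'(5) = b, so b = 105/2.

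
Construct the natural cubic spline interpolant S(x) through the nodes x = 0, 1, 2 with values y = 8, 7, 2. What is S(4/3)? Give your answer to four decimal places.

5.7037

With m_i denoting the second derivative at x_i, h_i = 1, 1, and Δ_i = (y_(i+1) − y_i)/h_i = -1, -5:
  1·m_0 + 4·m_1 + 1·m_2 = 6(Δ_1 - Δ_0) = -24
Natural end conditions: m_0 = m_2 = 0.
Forward elimination and back-substitution give m_0 = 0, m_1 = -6, m_2 = 0.
On [1, 2], S(x) = 7 - 3·(x - 1) - 3·(x - 1)² + 1·(x - 1)³.
With (x - 1) = 1/3: S(4/3) = 154/27.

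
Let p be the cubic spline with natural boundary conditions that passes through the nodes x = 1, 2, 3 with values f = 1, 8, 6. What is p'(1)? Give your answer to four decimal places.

9.2500

Put M_i = p'' at the i-th knot. Here h = (1, 1) and Δ = (7, -2), so the interior equations h_(i-1)·M_(i-1) + 2(h_(i-1)+h_i)·M_i + h_i·M_(i+1) = 6(Δ_i − Δ_(i-1)) read
  1·M_0 + 4·M_1 + 1·M_2 = 6(Δ_1 - Δ_0) = -54
Natural end conditions: M_0 = M_2 = 0.
Forward elimination and back-substitution give M_0 = 0, M_1 = -27/2, M_2 = 0.
On [1, 2], p'(x) = b_0 + 2c_0·(x - 1) + 3d_0·(x - 1)² with b_0 = Δ_0 - h_0(2M_0 + M_1)/6 = 37/4, c_0 = M_0/2 = 0, d_0 = (M_1 - M_0)/(6h_0) = -9/4. So p'(1) = 37/4.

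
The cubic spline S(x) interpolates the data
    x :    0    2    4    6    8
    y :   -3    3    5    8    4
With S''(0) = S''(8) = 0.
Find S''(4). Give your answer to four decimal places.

Put M_i = S'' at the i-th knot. Here h = (2, 2, 2, 2) and Δ = (3, 1, 3/2, -2), so the interior equations h_(i-1)·M_(i-1) + 2(h_(i-1)+h_i)·M_i + h_i·M_(i+1) = 6(Δ_i − Δ_(i-1)) read
  2·M_0 + 8·M_1 + 2·M_2 = 6(Δ_1 - Δ_0) = -12
  2·M_1 + 8·M_2 + 2·M_3 = 6(Δ_2 - Δ_1) = 3
  2·M_2 + 8·M_3 + 2·M_4 = 6(Δ_3 - Δ_2) = -21
Natural end conditions: M_0 = M_4 = 0.
Forward elimination and back-substitution give M_0 = 0, M_1 = -213/112, M_2 = 45/28, M_3 = -339/112, M_4 = 0.

1.6071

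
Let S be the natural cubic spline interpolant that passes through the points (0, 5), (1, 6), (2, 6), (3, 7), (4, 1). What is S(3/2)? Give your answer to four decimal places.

5.8527

Let M_i = S''(x_i). Step sizes h_i = 1, 1, 1, 1; slopes of the chords Δ_i = (y_(i+1) - y_i)/h_i = 1, 0, 1, -6.
  1·M_0 + 4·M_1 + 1·M_2 = 6(Δ_1 - Δ_0) = -6
  1·M_1 + 4·M_2 + 1·M_3 = 6(Δ_2 - Δ_1) = 6
  1·M_2 + 4·M_3 + 1·M_4 = 6(Δ_3 - Δ_2) = -42
Natural end conditions: M_0 = M_4 = 0.
Solving: M_0 = 0, M_1 = -39/14, M_2 = 36/7, M_3 = -165/14, M_4 = 0.
On [1, 2], S(x) = 6 + 1/14·(x - 1) - 39/28·(x - 1)² + 37/28·(x - 1)³.
With (x - 1) = 1/2: S(3/2) = 1311/224.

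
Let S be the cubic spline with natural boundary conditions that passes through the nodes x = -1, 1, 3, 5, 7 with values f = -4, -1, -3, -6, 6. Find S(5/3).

Put m_i = S'' at the i-th knot. Here h = (2, 2, 2, 2) and Δ = (3/2, -1, -3/2, 6), so the interior equations h_(i-1)·m_(i-1) + 2(h_(i-1)+h_i)·m_i + h_i·m_(i+1) = 6(Δ_i − Δ_(i-1)) read
  2·m_0 + 8·m_1 + 2·m_2 = 6(Δ_1 - Δ_0) = -15
  2·m_1 + 8·m_2 + 2·m_3 = 6(Δ_2 - Δ_1) = -3
  2·m_2 + 8·m_3 + 2·m_4 = 6(Δ_3 - Δ_2) = 45
Natural end conditions: m_0 = m_4 = 0.
Hence m_0 = 0, m_1 = -3/2, m_2 = -3/2, m_3 = 6, m_4 = 0.
On [1, 3], S(x) = -1 + 1/2·(x - 1) - 3/4·(x - 1)² + 0·(x - 1)³.
With (x - 1) = 2/3: S(5/3) = -1.

-1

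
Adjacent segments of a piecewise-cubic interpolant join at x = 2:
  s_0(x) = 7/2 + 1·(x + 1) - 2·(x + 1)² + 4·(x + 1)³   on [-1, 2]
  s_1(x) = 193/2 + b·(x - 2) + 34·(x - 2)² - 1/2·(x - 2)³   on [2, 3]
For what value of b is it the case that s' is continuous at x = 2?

97

s_0'(x) = 1 - 4·(x + 1) + 12·(x + 1)², so s_0'(2) = 97. On the right, s_1'(2) = b, so b = 97.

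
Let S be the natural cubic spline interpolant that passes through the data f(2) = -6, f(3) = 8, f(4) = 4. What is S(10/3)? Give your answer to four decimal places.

Let M_i = S''(x_i). Step sizes h_i = 1, 1; slopes of the chords Δ_i = (y_(i+1) - y_i)/h_i = 14, -4.
  1·M_0 + 4·M_1 + 1·M_2 = 6(Δ_1 - Δ_0) = -108
Natural end conditions: M_0 = M_2 = 0.
Forward elimination and back-substitution give M_0 = 0, M_1 = -27, M_2 = 0.
On [3, 4], S(x) = 8 + 5·(x - 3) - 27/2·(x - 3)² + 9/2·(x - 3)³.
With (x - 3) = 1/3: S(10/3) = 25/3.

8.3333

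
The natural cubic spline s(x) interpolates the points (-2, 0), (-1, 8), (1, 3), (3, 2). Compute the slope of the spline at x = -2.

10

Write M_i for s''(x_i). With h_i = 1, 2, 2 and divided differences Δ_i = 8, -5/2, -1/2, the continuity of s' gives the tridiagonal system
  1·M_0 + 6·M_1 + 2·M_2 = 6(Δ_1 - Δ_0) = -63
  2·M_1 + 8·M_2 + 2·M_3 = 6(Δ_2 - Δ_1) = 12
Natural end conditions: M_0 = M_3 = 0.
Solving: M_0 = 0, M_1 = -12, M_2 = 9/2, M_3 = 0.
On [-2, -1], s'(x) = b_0 + 2c_0·(x + 2) + 3d_0·(x + 2)² with b_0 = Δ_0 - h_0(2M_0 + M_1)/6 = 10, c_0 = M_0/2 = 0, d_0 = (M_1 - M_0)/(6h_0) = -2. So s'(-2) = 10.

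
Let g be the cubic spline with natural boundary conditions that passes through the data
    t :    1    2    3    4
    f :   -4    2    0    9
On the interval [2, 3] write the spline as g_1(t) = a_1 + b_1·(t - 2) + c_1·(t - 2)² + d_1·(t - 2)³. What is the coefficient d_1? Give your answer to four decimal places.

6.3333

Put M_i = g'' at the i-th knot. Here h = (1, 1, 1) and Δ = (6, -2, 9), so the interior equations h_(i-1)·M_(i-1) + 2(h_(i-1)+h_i)·M_i + h_i·M_(i+1) = 6(Δ_i − Δ_(i-1)) read
  1·M_0 + 4·M_1 + 1·M_2 = 6(Δ_1 - Δ_0) = -48
  1·M_1 + 4·M_2 + 1·M_3 = 6(Δ_2 - Δ_1) = 66
Natural end conditions: M_0 = M_3 = 0.
Hence M_0 = 0, M_1 = -86/5, M_2 = 104/5, M_3 = 0.
On [2, 3], with g_1(t) = a_1 + b_1·(t - 2) + c_1·(t - 2)² + d_1·(t - 2)³: c_1 = M_1/2 = -43/5, d_1 = (M_2 - M_1)/(6h_1) = 19/3, b_1 = Δ_1 - h_1(2M_1 + M_2)/6 = 4/15.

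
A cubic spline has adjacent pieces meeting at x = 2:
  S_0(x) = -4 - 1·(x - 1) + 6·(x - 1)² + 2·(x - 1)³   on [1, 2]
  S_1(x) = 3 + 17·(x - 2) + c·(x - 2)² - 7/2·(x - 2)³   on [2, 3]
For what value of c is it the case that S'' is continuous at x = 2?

12

S_0''(x) = 12 + 12·(x - 1), so S_0''(2) = 24. On the right, S_1''(2) = 2c, so c = 12.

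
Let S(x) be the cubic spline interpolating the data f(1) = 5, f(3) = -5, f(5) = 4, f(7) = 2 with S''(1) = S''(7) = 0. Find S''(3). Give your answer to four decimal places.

Put M_i = S'' at the i-th knot. Here h = (2, 2, 2) and Δ = (-5, 9/2, -1), so the interior equations h_(i-1)·M_(i-1) + 2(h_(i-1)+h_i)·M_i + h_i·M_(i+1) = 6(Δ_i − Δ_(i-1)) read
  2·M_0 + 8·M_1 + 2·M_2 = 6(Δ_1 - Δ_0) = 57
  2·M_1 + 8·M_2 + 2·M_3 = 6(Δ_2 - Δ_1) = -33
Natural end conditions: M_0 = M_3 = 0.
Hence M_0 = 0, M_1 = 87/10, M_2 = -63/10, M_3 = 0.

8.7000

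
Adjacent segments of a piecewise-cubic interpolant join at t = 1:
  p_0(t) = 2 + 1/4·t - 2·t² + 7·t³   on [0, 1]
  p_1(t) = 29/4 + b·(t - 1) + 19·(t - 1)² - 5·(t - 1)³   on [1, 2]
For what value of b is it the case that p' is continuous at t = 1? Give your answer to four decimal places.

p_0'(t) = 1/4 - 4·t + 21·t², so p_0'(1) = 69/4. On the right, p_1'(1) = b, so b = 69/4.

17.2500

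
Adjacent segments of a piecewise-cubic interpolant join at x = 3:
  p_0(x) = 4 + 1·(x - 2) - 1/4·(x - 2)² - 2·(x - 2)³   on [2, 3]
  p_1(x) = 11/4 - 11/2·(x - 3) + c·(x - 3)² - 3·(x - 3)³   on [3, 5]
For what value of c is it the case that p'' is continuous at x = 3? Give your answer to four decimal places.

-6.2500

p_0''(x) = -1/2 - 12·(x - 2), so p_0''(3) = -25/2. On the right, p_1''(3) = 2c, so c = -25/4.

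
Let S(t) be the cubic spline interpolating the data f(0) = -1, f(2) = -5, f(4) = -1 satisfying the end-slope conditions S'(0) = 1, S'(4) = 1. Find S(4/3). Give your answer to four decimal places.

-3.6667

Put M_i = S'' at the i-th knot. Here h = (2, 2) and Δ = (-2, 2), so the interior equations h_(i-1)·M_(i-1) + 2(h_(i-1)+h_i)·M_i + h_i·M_(i+1) = 6(Δ_i − Δ_(i-1)) read
  2·M_0 + 8·M_1 + 2·M_2 = 6(Δ_1 - Δ_0) = 24
Clamped end conditions give two more equations: 2h_0·M_0 + h_0·M_1 = 6(Δ_0 - S'(0)) = -18 and h_1·M_1 + 2h_1·M_2 = 6(S'(4) - Δ_1) = -6.
Forward elimination and back-substitution give M_0 = -15/2, M_1 = 6, M_2 = -9/2.
On [0, 2], S(t) = -1 + 1·t - 15/4·t² + 9/8·t³.
With t = 4/3: S(4/3) = -11/3.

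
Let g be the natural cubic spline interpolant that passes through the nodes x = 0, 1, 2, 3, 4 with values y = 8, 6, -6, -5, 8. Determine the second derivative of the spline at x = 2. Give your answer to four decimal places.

21.4286

Write M_i for g''(x_i). With h_i = 1, 1, 1, 1 and divided differences Δ_i = -2, -12, 1, 13, the continuity of g' gives the tridiagonal system
  1·M_0 + 4·M_1 + 1·M_2 = 6(Δ_1 - Δ_0) = -60
  1·M_1 + 4·M_2 + 1·M_3 = 6(Δ_2 - Δ_1) = 78
  1·M_2 + 4·M_3 + 1·M_4 = 6(Δ_3 - Δ_2) = 72
Natural end conditions: M_0 = M_4 = 0.
Forward elimination and back-substitution give M_0 = 0, M_1 = -285/14, M_2 = 150/7, M_3 = 177/14, M_4 = 0.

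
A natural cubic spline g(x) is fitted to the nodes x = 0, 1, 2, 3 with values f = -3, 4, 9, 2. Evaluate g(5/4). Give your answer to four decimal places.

5.8813

With M_i denoting the second derivative at x_i, h_i = 1, 1, 1, and Δ_i = (y_(i+1) − y_i)/h_i = 7, 5, -7:
  1·M_0 + 4·M_1 + 1·M_2 = 6(Δ_1 - Δ_0) = -12
  1·M_1 + 4·M_2 + 1·M_3 = 6(Δ_2 - Δ_1) = -72
Natural end conditions: M_0 = M_3 = 0.
Solving: M_0 = 0, M_1 = 8/5, M_2 = -92/5, M_3 = 0.
On [1, 2], g(x) = 4 + 113/15·(x - 1) + 4/5·(x - 1)² - 10/3·(x - 1)³.
With (x - 1) = 1/4: g(5/4) = 941/160.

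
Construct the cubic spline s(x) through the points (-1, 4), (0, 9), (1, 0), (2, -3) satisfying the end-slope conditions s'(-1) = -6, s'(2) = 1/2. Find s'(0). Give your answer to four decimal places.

Put m_i = s'' at the i-th knot. Here h = (1, 1, 1) and Δ = (5, -9, -3), so the interior equations h_(i-1)·m_(i-1) + 2(h_(i-1)+h_i)·m_i + h_i·m_(i+1) = 6(Δ_i − Δ_(i-1)) read
  1·m_0 + 4·m_1 + 1·m_2 = 6(Δ_1 - Δ_0) = -84
  1·m_1 + 4·m_2 + 1·m_3 = 6(Δ_2 - Δ_1) = 36
Clamped end conditions give two more equations: 2h_0·m_0 + h_0·m_1 = 6(Δ_0 - s'(-1)) = 66 and h_2·m_2 + 2h_2·m_3 = 6(s'(2) - Δ_2) = 21.
Forward elimination and back-substitution give m_0 = 157/3, m_1 = -116/3, m_2 = 55/3, m_3 = 4/3.
On [0, 1], s'(x) = b_1 + 2c_1·x + 3d_1·x² with b_1 = Δ_1 - h_1(2m_1 + m_2)/6 = 5/6, c_1 = m_1/2 = -58/3, d_1 = (m_2 - m_1)/(6h_1) = 19/2. So s'(0) = 5/6.

0.8333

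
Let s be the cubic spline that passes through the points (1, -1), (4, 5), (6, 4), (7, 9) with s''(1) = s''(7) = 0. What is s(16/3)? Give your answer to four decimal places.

Write σ_i for s''(x_i). With h_i = 3, 2, 1 and divided differences Δ_i = 2, -1/2, 5, the continuity of s' gives the tridiagonal system
  3·σ_0 + 10·σ_1 + 2·σ_2 = 6(Δ_1 - Δ_0) = -15
  2·σ_1 + 6·σ_2 + 1·σ_3 = 6(Δ_2 - Δ_1) = 33
Natural end conditions: σ_0 = σ_3 = 0.
Solving the tridiagonal system: σ_0 = 0, σ_1 = -39/14, σ_2 = 45/7, σ_3 = 0.
On [4, 6], s(x) = 5 - 11/14·(x - 4) - 39/28·(x - 4)² + 43/56·(x - 4)³.
With (x - 4) = 4/3: s(16/3) = 89/27.

3.2963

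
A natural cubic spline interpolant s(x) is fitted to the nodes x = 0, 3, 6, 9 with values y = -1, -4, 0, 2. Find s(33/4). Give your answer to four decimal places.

1.7344

Write σ_i for s''(x_i). With h_i = 3, 3, 3 and divided differences Δ_i = -1, 4/3, 2/3, the continuity of s' gives the tridiagonal system
  3·σ_0 + 12·σ_1 + 3·σ_2 = 6(Δ_1 - Δ_0) = 14
  3·σ_1 + 12·σ_2 + 3·σ_3 = 6(Δ_2 - Δ_1) = -4
Natural end conditions: σ_0 = σ_3 = 0.
Hence σ_0 = 0, σ_1 = 4/3, σ_2 = -2/3, σ_3 = 0.
On [6, 9], s(x) = 0 + 4/3·(x - 6) - 1/3·(x - 6)² + 1/27·(x - 6)³.
With (x - 6) = 9/4: s(33/4) = 111/64.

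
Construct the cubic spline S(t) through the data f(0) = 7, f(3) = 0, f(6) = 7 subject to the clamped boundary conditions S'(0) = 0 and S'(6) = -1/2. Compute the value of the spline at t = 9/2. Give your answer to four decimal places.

Let M_i = S''(x_i). Step sizes h_i = 3, 3; slopes of the chords Δ_i = (y_(i+1) - y_i)/h_i = -7/3, 7/3.
  3·M_0 + 12·M_1 + 3·M_2 = 6(Δ_1 - Δ_0) = 28
Clamped end conditions give two more equations: 2h_0·M_0 + h_0·M_1 = 6(Δ_0 - S'(0)) = -14 and h_1·M_1 + 2h_1·M_2 = 6(S'(6) - Δ_1) = -17.
Hence M_0 = -19/4, M_1 = 29/6, M_2 = -21/4.
On [3, 6], S(t) = 0 + 1/8·(t - 3) + 29/12·(t - 3)² - 121/216·(t - 3)³.
With (t - 3) = 3/2: S(9/2) = 239/64.

3.7344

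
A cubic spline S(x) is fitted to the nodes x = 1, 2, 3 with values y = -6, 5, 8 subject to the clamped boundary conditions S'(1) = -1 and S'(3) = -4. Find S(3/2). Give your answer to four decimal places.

-2.0938

Write m_i for S''(x_i). With h_i = 1, 1 and divided differences Δ_i = 11, 3, the continuity of S' gives the tridiagonal system
  1·m_0 + 4·m_1 + 1·m_2 = 6(Δ_1 - Δ_0) = -48
Clamped end conditions give two more equations: 2h_0·m_0 + h_0·m_1 = 6(Δ_0 - S'(1)) = 72 and h_1·m_1 + 2h_1·m_2 = 6(S'(3) - Δ_1) = -42.
Solving: m_0 = 93/2, m_1 = -21, m_2 = -21/2.
On [1, 2], S(x) = -6 - 1·(x - 1) + 93/4·(x - 1)² - 45/4·(x - 1)³.
With (x - 1) = 1/2: S(3/2) = -67/32.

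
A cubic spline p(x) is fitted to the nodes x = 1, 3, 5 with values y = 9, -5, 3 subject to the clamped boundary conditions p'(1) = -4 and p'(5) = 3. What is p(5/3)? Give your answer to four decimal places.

With m_i denoting the second derivative at x_i, h_i = 2, 2, and Δ_i = (y_(i+1) − y_i)/h_i = -7, 4:
  2·m_0 + 8·m_1 + 2·m_2 = 6(Δ_1 - Δ_0) = 66
Clamped end conditions give two more equations: 2h_0·m_0 + h_0·m_1 = 6(Δ_0 - p'(1)) = -18 and h_1·m_1 + 2h_1·m_2 = 6(p'(5) - Δ_1) = -6.
Hence m_0 = -11, m_1 = 13, m_2 = -8.
On [1, 3], p(x) = 9 - 4·(x - 1) - 11/2·(x - 1)² + 2·(x - 1)³.
With (x - 1) = 2/3: p(5/3) = 121/27.

4.4815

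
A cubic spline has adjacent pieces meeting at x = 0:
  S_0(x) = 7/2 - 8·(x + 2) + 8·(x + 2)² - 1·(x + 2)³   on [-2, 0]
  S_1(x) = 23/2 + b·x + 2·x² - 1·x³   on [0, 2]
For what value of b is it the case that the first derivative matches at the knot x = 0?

S_0'(x) = -8 + 16·(x + 2) - 3·(x + 2)², so S_0'(0) = 12. On the right, S_1'(0) = b, so b = 12.

12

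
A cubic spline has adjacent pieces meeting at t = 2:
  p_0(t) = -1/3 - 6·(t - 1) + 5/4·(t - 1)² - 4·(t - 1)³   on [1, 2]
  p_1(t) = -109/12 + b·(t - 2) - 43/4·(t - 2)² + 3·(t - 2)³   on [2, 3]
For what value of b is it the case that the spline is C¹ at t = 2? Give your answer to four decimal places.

p_0'(t) = -6 + 5/2·(t - 1) - 12·(t - 1)², so p_0'(2) = -31/2. On the right, p_1'(2) = b, so b = -31/2.

-15.5000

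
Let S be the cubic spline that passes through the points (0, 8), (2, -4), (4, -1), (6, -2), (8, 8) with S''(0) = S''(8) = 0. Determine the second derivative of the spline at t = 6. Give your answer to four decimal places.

5.2500

Let M_i = S''(x_i). Step sizes h_i = 2, 2, 2, 2; slopes of the chords Δ_i = (y_(i+1) - y_i)/h_i = -6, 3/2, -1/2, 5.
  2·M_0 + 8·M_1 + 2·M_2 = 6(Δ_1 - Δ_0) = 45
  2·M_1 + 8·M_2 + 2·M_3 = 6(Δ_2 - Δ_1) = -12
  2·M_2 + 8·M_3 + 2·M_4 = 6(Δ_3 - Δ_2) = 33
Natural end conditions: M_0 = M_4 = 0.
Forward elimination and back-substitution give M_0 = 0, M_1 = 27/4, M_2 = -9/2, M_3 = 21/4, M_4 = 0.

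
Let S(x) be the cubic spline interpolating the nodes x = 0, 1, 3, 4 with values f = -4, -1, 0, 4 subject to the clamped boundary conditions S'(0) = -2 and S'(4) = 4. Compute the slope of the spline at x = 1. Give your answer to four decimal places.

3.5286

Let M_i = S''(x_i). Step sizes h_i = 1, 2, 1; slopes of the chords Δ_i = (y_(i+1) - y_i)/h_i = 3, 1/2, 4.
  1·M_0 + 6·M_1 + 2·M_2 = 6(Δ_1 - Δ_0) = -15
  2·M_1 + 6·M_2 + 1·M_3 = 6(Δ_2 - Δ_1) = 21
Clamped end conditions give two more equations: 2h_0·M_0 + h_0·M_1 = 6(Δ_0 - S'(0)) = 30 and h_2·M_2 + 2h_2·M_3 = 6(S'(4) - Δ_2) = 0.
Forward elimination and back-substitution give M_0 = 663/35, M_1 = -276/35, M_2 = 234/35, M_3 = -117/35.
On [1, 3], S'(x) = b_1 + 2c_1·(x - 1) + 3d_1·(x - 1)² with b_1 = Δ_1 - h_1(2M_1 + M_2)/6 = 247/70, c_1 = M_1/2 = -138/35, d_1 = (M_2 - M_1)/(6h_1) = 17/14. So S'(1) = 247/70.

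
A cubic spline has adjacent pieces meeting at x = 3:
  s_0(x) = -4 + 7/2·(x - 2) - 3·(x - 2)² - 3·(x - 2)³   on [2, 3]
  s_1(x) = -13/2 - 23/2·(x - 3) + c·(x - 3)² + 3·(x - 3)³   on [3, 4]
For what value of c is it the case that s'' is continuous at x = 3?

-12

s_0''(x) = -6 - 18·(x - 2), so s_0''(3) = -24. On the right, s_1''(3) = 2c, so c = -12.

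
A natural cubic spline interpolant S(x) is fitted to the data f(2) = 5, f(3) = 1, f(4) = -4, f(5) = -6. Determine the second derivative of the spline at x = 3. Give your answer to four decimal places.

-2.8000

With m_i denoting the second derivative at x_i, h_i = 1, 1, 1, and Δ_i = (y_(i+1) − y_i)/h_i = -4, -5, -2:
  1·m_0 + 4·m_1 + 1·m_2 = 6(Δ_1 - Δ_0) = -6
  1·m_1 + 4·m_2 + 1·m_3 = 6(Δ_2 - Δ_1) = 18
Natural end conditions: m_0 = m_3 = 0.
Solving the tridiagonal system: m_0 = 0, m_1 = -14/5, m_2 = 26/5, m_3 = 0.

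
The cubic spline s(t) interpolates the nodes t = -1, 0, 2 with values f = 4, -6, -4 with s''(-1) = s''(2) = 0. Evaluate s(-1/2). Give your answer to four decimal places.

Let M_i = s''(x_i). Step sizes h_i = 1, 2; slopes of the chords Δ_i = (y_(i+1) - y_i)/h_i = -10, 1.
  1·M_0 + 6·M_1 + 2·M_2 = 6(Δ_1 - Δ_0) = 66
Natural end conditions: M_0 = M_2 = 0.
Solving: M_0 = 0, M_1 = 11, M_2 = 0.
On [-1, 0], s(t) = 4 - 71/6·(t + 1) + 0·(t + 1)² + 11/6·(t + 1)³.
With (t + 1) = 1/2: s(-1/2) = -27/16.

-1.6875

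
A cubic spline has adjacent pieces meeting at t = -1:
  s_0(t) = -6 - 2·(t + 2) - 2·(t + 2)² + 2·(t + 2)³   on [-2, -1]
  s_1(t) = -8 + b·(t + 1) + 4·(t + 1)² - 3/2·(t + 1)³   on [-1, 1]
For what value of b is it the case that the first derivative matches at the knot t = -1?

0

s_0'(t) = -2 - 4·(t + 2) + 6·(t + 2)², so s_0'(-1) = 0. On the right, s_1'(-1) = b, so b = 0.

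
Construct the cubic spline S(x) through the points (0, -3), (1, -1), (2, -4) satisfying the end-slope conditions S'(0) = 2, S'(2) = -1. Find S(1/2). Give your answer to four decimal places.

Let M_i = S''(x_i). Step sizes h_i = 1, 1; slopes of the chords Δ_i = (y_(i+1) - y_i)/h_i = 2, -3.
  1·M_0 + 4·M_1 + 1·M_2 = 6(Δ_1 - Δ_0) = -30
Clamped end conditions give two more equations: 2h_0·M_0 + h_0·M_1 = 6(Δ_0 - S'(0)) = 0 and h_1·M_1 + 2h_1·M_2 = 6(S'(2) - Δ_1) = 12.
Solving: M_0 = 6, M_1 = -12, M_2 = 12.
On [0, 1], S(x) = -3 + 2·x + 3·x² - 3·x³.
With x = 1/2: S(1/2) = -13/8.

-1.6250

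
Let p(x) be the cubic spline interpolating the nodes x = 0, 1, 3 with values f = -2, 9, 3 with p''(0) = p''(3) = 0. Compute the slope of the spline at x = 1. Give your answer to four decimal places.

Write σ_i for p''(x_i). With h_i = 1, 2 and divided differences Δ_i = 11, -3, the continuity of p' gives the tridiagonal system
  1·σ_0 + 6·σ_1 + 2·σ_2 = 6(Δ_1 - Δ_0) = -84
Natural end conditions: σ_0 = σ_2 = 0.
Hence σ_0 = 0, σ_1 = -14, σ_2 = 0.
On [1, 3], p'(x) = b_1 + 2c_1·(x - 1) + 3d_1·(x - 1)² with b_1 = Δ_1 - h_1(2σ_1 + σ_2)/6 = 19/3, c_1 = σ_1/2 = -7, d_1 = (σ_2 - σ_1)/(6h_1) = 7/6. So p'(1) = 19/3.

6.3333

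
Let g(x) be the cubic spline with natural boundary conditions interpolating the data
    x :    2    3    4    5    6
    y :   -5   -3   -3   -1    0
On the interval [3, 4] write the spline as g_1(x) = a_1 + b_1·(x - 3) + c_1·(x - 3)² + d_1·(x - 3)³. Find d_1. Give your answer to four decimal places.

Let M_i = g''(x_i). Step sizes h_i = 1, 1, 1, 1; slopes of the chords Δ_i = (y_(i+1) - y_i)/h_i = 2, 0, 2, 1.
  1·M_0 + 4·M_1 + 1·M_2 = 6(Δ_1 - Δ_0) = -12
  1·M_1 + 4·M_2 + 1·M_3 = 6(Δ_2 - Δ_1) = 12
  1·M_2 + 4·M_3 + 1·M_4 = 6(Δ_3 - Δ_2) = -6
Natural end conditions: M_0 = M_4 = 0.
Hence M_0 = 0, M_1 = -117/28, M_2 = 33/7, M_3 = -75/28, M_4 = 0.
On [3, 4], with g_1(x) = a_1 + b_1·(x - 3) + c_1·(x - 3)² + d_1·(x - 3)³: c_1 = M_1/2 = -117/56, d_1 = (M_2 - M_1)/(6h_1) = 83/56, b_1 = Δ_1 - h_1(2M_1 + M_2)/6 = 17/28.

1.4821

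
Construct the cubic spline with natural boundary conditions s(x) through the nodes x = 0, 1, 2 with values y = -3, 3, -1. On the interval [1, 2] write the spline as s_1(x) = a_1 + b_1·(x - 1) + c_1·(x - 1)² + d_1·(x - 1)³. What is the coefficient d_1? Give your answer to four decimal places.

2.5000

Write σ_i for s''(x_i). With h_i = 1, 1 and divided differences Δ_i = 6, -4, the continuity of s' gives the tridiagonal system
  1·σ_0 + 4·σ_1 + 1·σ_2 = 6(Δ_1 - Δ_0) = -60
Natural end conditions: σ_0 = σ_2 = 0.
Solving: σ_0 = 0, σ_1 = -15, σ_2 = 0.
On [1, 2], with s_1(x) = a_1 + b_1·(x - 1) + c_1·(x - 1)² + d_1·(x - 1)³: c_1 = σ_1/2 = -15/2, d_1 = (σ_2 - σ_1)/(6h_1) = 5/2, b_1 = Δ_1 - h_1(2σ_1 + σ_2)/6 = 1.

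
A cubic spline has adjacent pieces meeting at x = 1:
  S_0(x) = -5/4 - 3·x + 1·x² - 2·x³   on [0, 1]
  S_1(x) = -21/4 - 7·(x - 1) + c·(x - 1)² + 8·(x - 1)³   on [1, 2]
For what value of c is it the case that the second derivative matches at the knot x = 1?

S_0''(x) = 2 - 12·x, so S_0''(1) = -10. On the right, S_1''(1) = 2c, so c = -5.

-5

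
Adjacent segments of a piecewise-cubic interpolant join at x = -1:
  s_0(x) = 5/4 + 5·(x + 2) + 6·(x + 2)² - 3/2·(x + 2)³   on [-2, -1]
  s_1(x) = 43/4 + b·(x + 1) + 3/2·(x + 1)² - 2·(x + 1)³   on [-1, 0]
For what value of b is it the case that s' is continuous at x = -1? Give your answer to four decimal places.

s_0'(x) = 5 + 12·(x + 2) - 9/2·(x + 2)², so s_0'(-1) = 25/2. On the right, s_1'(-1) = b, so b = 25/2.

12.5000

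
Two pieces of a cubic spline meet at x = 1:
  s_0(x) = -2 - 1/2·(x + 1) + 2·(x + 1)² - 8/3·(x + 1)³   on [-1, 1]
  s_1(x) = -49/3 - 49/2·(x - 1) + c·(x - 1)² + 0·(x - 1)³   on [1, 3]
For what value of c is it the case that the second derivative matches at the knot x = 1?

-14

s_0''(x) = 4 - 16·(x + 1), so s_0''(1) = -28. On the right, s_1''(1) = 2c, so c = -14.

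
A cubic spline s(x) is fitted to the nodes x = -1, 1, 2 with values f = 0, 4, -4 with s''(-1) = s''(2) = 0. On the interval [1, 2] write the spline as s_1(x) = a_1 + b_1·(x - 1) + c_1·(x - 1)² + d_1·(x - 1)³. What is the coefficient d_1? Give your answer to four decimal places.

1.6667

Write M_i for s''(x_i). With h_i = 2, 1 and divided differences Δ_i = 2, -8, the continuity of s' gives the tridiagonal system
  2·M_0 + 6·M_1 + 1·M_2 = 6(Δ_1 - Δ_0) = -60
Natural end conditions: M_0 = M_2 = 0.
Solving: M_0 = 0, M_1 = -10, M_2 = 0.
On [1, 2], with s_1(x) = a_1 + b_1·(x - 1) + c_1·(x - 1)² + d_1·(x - 1)³: c_1 = M_1/2 = -5, d_1 = (M_2 - M_1)/(6h_1) = 5/3, b_1 = Δ_1 - h_1(2M_1 + M_2)/6 = -14/3.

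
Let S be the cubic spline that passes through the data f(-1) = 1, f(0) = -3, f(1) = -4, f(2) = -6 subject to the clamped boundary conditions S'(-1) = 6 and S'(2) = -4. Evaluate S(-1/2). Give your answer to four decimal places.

Put M_i = S'' at the i-th knot. Here h = (1, 1, 1) and Δ = (-4, -1, -2), so the interior equations h_(i-1)·M_(i-1) + 2(h_(i-1)+h_i)·M_i + h_i·M_(i+1) = 6(Δ_i − Δ_(i-1)) read
  1·M_0 + 4·M_1 + 1·M_2 = 6(Δ_1 - Δ_0) = 18
  1·M_1 + 4·M_2 + 1·M_3 = 6(Δ_2 - Δ_1) = -6
Clamped end conditions give two more equations: 2h_0·M_0 + h_0·M_1 = 6(Δ_0 - S'(-1)) = -60 and h_2·M_2 + 2h_2·M_3 = 6(S'(2) - Δ_2) = -12.
Solving the tridiagonal system: M_0 = -562/15, M_1 = 224/15, M_2 = -64/15, M_3 = -58/15.
On [-1, 0], S(x) = 1 + 6·(x + 1) - 281/15·(x + 1)² + 131/15·(x + 1)³.
With (x + 1) = 1/2: S(-1/2) = 49/120.

0.4083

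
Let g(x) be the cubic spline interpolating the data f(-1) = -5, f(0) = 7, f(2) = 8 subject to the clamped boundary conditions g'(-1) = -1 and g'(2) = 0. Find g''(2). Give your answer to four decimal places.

Write m_i for g''(x_i). With h_i = 1, 2 and divided differences Δ_i = 12, 1/2, the continuity of g' gives the tridiagonal system
  1·m_0 + 6·m_1 + 2·m_2 = 6(Δ_1 - Δ_0) = -69
Clamped end conditions give two more equations: 2h_0·m_0 + h_0·m_1 = 6(Δ_0 - g'(-1)) = 78 and h_1·m_1 + 2h_1·m_2 = 6(g'(2) - Δ_1) = -3.
Forward elimination and back-substitution give m_0 = 305/6, m_1 = -71/3, m_2 = 133/12.

11.0833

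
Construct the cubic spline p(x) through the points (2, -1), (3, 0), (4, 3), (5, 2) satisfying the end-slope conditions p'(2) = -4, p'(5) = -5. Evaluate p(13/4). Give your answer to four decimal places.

Let m_i = p''(x_i). Step sizes h_i = 1, 1, 1; slopes of the chords Δ_i = (y_(i+1) - y_i)/h_i = 1, 3, -1.
  1·m_0 + 4·m_1 + 1·m_2 = 6(Δ_1 - Δ_0) = 12
  1·m_1 + 4·m_2 + 1·m_3 = 6(Δ_2 - Δ_1) = -24
Clamped end conditions give two more equations: 2h_0·m_0 + h_0·m_1 = 6(Δ_0 - p'(2)) = 30 and h_2·m_2 + 2h_2·m_3 = 6(p'(5) - Δ_2) = -24.
Solving the tridiagonal system: m_0 = 224/15, m_1 = 2/15, m_2 = -52/15, m_3 = -154/15.
On [3, 4], p(x) = 0 + 53/15·(x - 3) + 1/15·(x - 3)² - 3/5·(x - 3)³.
With (x - 3) = 1/4: p(13/4) = 281/320.

0.8781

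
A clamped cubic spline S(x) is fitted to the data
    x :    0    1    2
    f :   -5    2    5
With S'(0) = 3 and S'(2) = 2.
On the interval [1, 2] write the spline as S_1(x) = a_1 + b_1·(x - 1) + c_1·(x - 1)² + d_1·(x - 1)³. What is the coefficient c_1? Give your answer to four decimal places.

Let M_i = S''(x_i). Step sizes h_i = 1, 1; slopes of the chords Δ_i = (y_(i+1) - y_i)/h_i = 7, 3.
  1·M_0 + 4·M_1 + 1·M_2 = 6(Δ_1 - Δ_0) = -24
Clamped end conditions give two more equations: 2h_0·M_0 + h_0·M_1 = 6(Δ_0 - S'(0)) = 24 and h_1·M_1 + 2h_1·M_2 = 6(S'(2) - Δ_1) = -6.
Forward elimination and back-substitution give M_0 = 35/2, M_1 = -11, M_2 = 5/2.
On [1, 2], with S_1(x) = a_1 + b_1·(x - 1) + c_1·(x - 1)² + d_1·(x - 1)³: c_1 = M_1/2 = -11/2, d_1 = (M_2 - M_1)/(6h_1) = 9/4, b_1 = Δ_1 - h_1(2M_1 + M_2)/6 = 25/4.

-5.5000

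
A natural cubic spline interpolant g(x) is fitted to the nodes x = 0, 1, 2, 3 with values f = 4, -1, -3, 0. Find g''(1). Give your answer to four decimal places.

2.8000

With σ_i denoting the second derivative at x_i, h_i = 1, 1, 1, and Δ_i = (y_(i+1) − y_i)/h_i = -5, -2, 3:
  1·σ_0 + 4·σ_1 + 1·σ_2 = 6(Δ_1 - Δ_0) = 18
  1·σ_1 + 4·σ_2 + 1·σ_3 = 6(Δ_2 - Δ_1) = 30
Natural end conditions: σ_0 = σ_3 = 0.
Hence σ_0 = 0, σ_1 = 14/5, σ_2 = 34/5, σ_3 = 0.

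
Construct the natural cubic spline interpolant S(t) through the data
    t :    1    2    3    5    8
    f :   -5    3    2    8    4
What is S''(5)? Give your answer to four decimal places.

-4.1963

Write m_i for S''(x_i). With h_i = 1, 1, 2, 3 and divided differences Δ_i = 8, -1, 3, -4/3, the continuity of S' gives the tridiagonal system
  1·m_0 + 4·m_1 + 1·m_2 = 6(Δ_1 - Δ_0) = -54
  1·m_1 + 6·m_2 + 2·m_3 = 6(Δ_2 - Δ_1) = 24
  2·m_2 + 10·m_3 + 3·m_4 = 6(Δ_3 - Δ_2) = -26
Natural end conditions: m_0 = m_4 = 0.
Forward elimination and back-substitution give m_0 = 0, m_1 = -1658/107, m_2 = 854/107, m_3 = -449/107, m_4 = 0.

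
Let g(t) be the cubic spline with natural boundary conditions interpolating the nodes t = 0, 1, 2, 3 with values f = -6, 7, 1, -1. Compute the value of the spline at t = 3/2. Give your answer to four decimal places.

5.1250

Write m_i for g''(x_i). With h_i = 1, 1, 1 and divided differences Δ_i = 13, -6, -2, the continuity of g' gives the tridiagonal system
  1·m_0 + 4·m_1 + 1·m_2 = 6(Δ_1 - Δ_0) = -114
  1·m_1 + 4·m_2 + 1·m_3 = 6(Δ_2 - Δ_1) = 24
Natural end conditions: m_0 = m_3 = 0.
Solving the tridiagonal system: m_0 = 0, m_1 = -32, m_2 = 14, m_3 = 0.
On [1, 2], g(t) = 7 + 7/3·(t - 1) - 16·(t - 1)² + 23/3·(t - 1)³.
With (t - 1) = 1/2: g(3/2) = 41/8.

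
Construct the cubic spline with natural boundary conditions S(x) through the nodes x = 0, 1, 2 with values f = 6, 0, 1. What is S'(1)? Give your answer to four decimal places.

Put m_i = S'' at the i-th knot. Here h = (1, 1) and Δ = (-6, 1), so the interior equations h_(i-1)·m_(i-1) + 2(h_(i-1)+h_i)·m_i + h_i·m_(i+1) = 6(Δ_i − Δ_(i-1)) read
  1·m_0 + 4·m_1 + 1·m_2 = 6(Δ_1 - Δ_0) = 42
Natural end conditions: m_0 = m_2 = 0.
Solving: m_0 = 0, m_1 = 21/2, m_2 = 0.
On [1, 2], S'(x) = b_1 + 2c_1·(x - 1) + 3d_1·(x - 1)² with b_1 = Δ_1 - h_1(2m_1 + m_2)/6 = -5/2, c_1 = m_1/2 = 21/4, d_1 = (m_2 - m_1)/(6h_1) = -7/4. So S'(1) = -5/2.

-2.5000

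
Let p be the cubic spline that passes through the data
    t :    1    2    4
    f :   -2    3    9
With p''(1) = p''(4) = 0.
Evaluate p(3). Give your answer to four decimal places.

Write M_i for p''(x_i). With h_i = 1, 2 and divided differences Δ_i = 5, 3, the continuity of p' gives the tridiagonal system
  1·M_0 + 6·M_1 + 2·M_2 = 6(Δ_1 - Δ_0) = -12
Natural end conditions: M_0 = M_2 = 0.
Solving the tridiagonal system: M_0 = 0, M_1 = -2, M_2 = 0.
On [2, 4], p(t) = 3 + 13/3·(t - 2) - 1·(t - 2)² + 1/6·(t - 2)³.
With (t - 2) = 1: p(3) = 13/2.

6.5000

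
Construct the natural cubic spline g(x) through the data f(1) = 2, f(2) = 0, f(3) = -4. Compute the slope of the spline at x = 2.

With σ_i denoting the second derivative at x_i, h_i = 1, 1, and Δ_i = (y_(i+1) − y_i)/h_i = -2, -4:
  1·σ_0 + 4·σ_1 + 1·σ_2 = 6(Δ_1 - Δ_0) = -12
Natural end conditions: σ_0 = σ_2 = 0.
Solving the tridiagonal system: σ_0 = 0, σ_1 = -3, σ_2 = 0.
On [2, 3], g'(x) = b_1 + 2c_1·(x - 2) + 3d_1·(x - 2)² with b_1 = Δ_1 - h_1(2σ_1 + σ_2)/6 = -3, c_1 = σ_1/2 = -3/2, d_1 = (σ_2 - σ_1)/(6h_1) = 1/2. So g'(2) = -3.

-3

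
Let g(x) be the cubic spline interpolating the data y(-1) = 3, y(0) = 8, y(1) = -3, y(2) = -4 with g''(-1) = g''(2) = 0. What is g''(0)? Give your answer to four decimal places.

-29.6000

With M_i denoting the second derivative at x_i, h_i = 1, 1, 1, and Δ_i = (y_(i+1) − y_i)/h_i = 5, -11, -1:
  1·M_0 + 4·M_1 + 1·M_2 = 6(Δ_1 - Δ_0) = -96
  1·M_1 + 4·M_2 + 1·M_3 = 6(Δ_2 - Δ_1) = 60
Natural end conditions: M_0 = M_3 = 0.
Forward elimination and back-substitution give M_0 = 0, M_1 = -148/5, M_2 = 112/5, M_3 = 0.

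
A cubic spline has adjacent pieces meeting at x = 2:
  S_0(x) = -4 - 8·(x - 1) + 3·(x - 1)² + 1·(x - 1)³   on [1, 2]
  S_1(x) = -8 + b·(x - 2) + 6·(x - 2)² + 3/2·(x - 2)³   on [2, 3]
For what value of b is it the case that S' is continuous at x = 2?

S_0'(x) = -8 + 6·(x - 1) + 3·(x - 1)², so S_0'(2) = 1. On the right, S_1'(2) = b, so b = 1.

1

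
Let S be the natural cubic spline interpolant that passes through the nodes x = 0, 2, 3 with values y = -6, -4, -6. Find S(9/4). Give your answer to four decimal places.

-4.3359

Let σ_i = S''(x_i). Step sizes h_i = 2, 1; slopes of the chords Δ_i = (y_(i+1) - y_i)/h_i = 1, -2.
  2·σ_0 + 6·σ_1 + 1·σ_2 = 6(Δ_1 - Δ_0) = -18
Natural end conditions: σ_0 = σ_2 = 0.
Hence σ_0 = 0, σ_1 = -3, σ_2 = 0.
On [2, 3], S(x) = -4 - 1·(x - 2) - 3/2·(x - 2)² + 1/2·(x - 2)³.
With (x - 2) = 1/4: S(9/4) = -555/128.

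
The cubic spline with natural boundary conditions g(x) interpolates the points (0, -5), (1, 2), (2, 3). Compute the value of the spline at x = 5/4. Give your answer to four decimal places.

Write m_i for g''(x_i). With h_i = 1, 1 and divided differences Δ_i = 7, 1, the continuity of g' gives the tridiagonal system
  1·m_0 + 4·m_1 + 1·m_2 = 6(Δ_1 - Δ_0) = -36
Natural end conditions: m_0 = m_2 = 0.
Solving: m_0 = 0, m_1 = -9, m_2 = 0.
On [1, 2], g(x) = 2 + 4·(x - 1) - 9/2·(x - 1)² + 3/2·(x - 1)³.
With (x - 1) = 1/4: g(5/4) = 351/128.

2.7422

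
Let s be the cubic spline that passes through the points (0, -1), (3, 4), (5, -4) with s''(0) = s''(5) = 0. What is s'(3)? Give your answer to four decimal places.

Let σ_i = s''(x_i). Step sizes h_i = 3, 2; slopes of the chords Δ_i = (y_(i+1) - y_i)/h_i = 5/3, -4.
  3·σ_0 + 10·σ_1 + 2·σ_2 = 6(Δ_1 - Δ_0) = -34
Natural end conditions: σ_0 = σ_2 = 0.
Solving the tridiagonal system: σ_0 = 0, σ_1 = -17/5, σ_2 = 0.
On [3, 5], s'(t) = b_1 + 2c_1·(t - 3) + 3d_1·(t - 3)² with b_1 = Δ_1 - h_1(2σ_1 + σ_2)/6 = -26/15, c_1 = σ_1/2 = -17/10, d_1 = (σ_2 - σ_1)/(6h_1) = 17/60. So s'(3) = -26/15.

-1.7333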